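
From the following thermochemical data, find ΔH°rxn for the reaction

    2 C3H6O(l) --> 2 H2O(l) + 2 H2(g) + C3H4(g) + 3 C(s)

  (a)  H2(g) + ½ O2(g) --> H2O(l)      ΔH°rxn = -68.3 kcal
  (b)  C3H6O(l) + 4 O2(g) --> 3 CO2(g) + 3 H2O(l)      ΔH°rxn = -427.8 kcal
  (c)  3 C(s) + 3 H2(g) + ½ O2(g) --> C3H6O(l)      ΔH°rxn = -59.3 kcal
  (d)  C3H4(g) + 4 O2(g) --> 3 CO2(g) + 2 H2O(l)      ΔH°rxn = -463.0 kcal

ΔH°rxn = 26.2 kcal

(a) as written: -68.3 kcal
(b) as written: -427.8 kcal
(c) reversed (C(s) must end up as a product): +59.3 kcal
(d) reversed (reverse to put C3H4(g) on the product side): +463.0 kcal
ΔH°rxn = (-68.3) + (-427.8) + (+59.3) + (+463.0) = 26.2 kcal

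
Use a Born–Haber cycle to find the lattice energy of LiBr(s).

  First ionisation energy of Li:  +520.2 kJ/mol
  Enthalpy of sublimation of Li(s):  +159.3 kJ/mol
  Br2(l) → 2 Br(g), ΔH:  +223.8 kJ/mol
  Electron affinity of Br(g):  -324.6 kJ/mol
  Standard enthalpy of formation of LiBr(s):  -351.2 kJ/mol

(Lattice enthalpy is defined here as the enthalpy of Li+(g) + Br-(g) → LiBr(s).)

ΔHf° = 1·ΔHsub + 1·(ΣIE) + 1/2·D(Br2) + 1·EA + U
-351.2 = 1·(+159.3) + 1·(+520.2) + 1/2·(+223.8) + 1·(-324.6) + U
U = -351.2 − (+466.8) = -818.0 kJ/mol

U = -818.0 kJ/mol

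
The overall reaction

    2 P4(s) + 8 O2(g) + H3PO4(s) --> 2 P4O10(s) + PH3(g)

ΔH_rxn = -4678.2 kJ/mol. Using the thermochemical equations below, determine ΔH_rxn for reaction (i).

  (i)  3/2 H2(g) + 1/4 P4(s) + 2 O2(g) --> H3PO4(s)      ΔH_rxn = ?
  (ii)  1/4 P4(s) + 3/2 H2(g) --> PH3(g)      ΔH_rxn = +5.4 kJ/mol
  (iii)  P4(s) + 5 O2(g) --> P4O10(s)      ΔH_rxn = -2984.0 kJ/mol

(i) reversed (reverse to put H3PO4(s) on the reactant side): contributes −x
(ii) as written (PH3(g) already on the product side): +5.4 kJ/mol
(iii) × 2 (×2 to match 2 P4O10(s) in the target): (2)·(-2984.0) = -5968.0 kJ/mol
-4678.2 = (+5.4) + (-5968.0) − x
x = (-4678.2 − (-5962.6)) / (-1) = -1284.4 kJ/mol

ΔH_rxn = -1284.4 kJ/mol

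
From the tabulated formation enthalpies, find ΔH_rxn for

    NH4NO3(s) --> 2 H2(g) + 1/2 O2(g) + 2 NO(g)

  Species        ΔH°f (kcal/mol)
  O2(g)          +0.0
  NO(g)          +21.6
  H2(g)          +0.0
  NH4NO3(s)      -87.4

Products: 2·(+0.0) + 1/2·(+0.0) + 2·(+21.6) = +43.2
Reactants: 1·(-87.4) = -87.4
ΔH_rxn = (+43.2) − (-87.4) = 130.6 kcal/mol

ΔH_rxn = 130.6 kcal/mol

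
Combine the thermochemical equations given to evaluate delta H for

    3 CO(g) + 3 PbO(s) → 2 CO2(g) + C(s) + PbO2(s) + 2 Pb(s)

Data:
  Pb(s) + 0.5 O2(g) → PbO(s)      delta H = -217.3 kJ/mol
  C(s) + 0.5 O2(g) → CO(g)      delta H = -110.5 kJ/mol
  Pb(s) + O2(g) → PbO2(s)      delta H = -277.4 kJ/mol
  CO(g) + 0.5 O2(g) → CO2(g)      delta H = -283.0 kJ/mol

equation 1 reversed and × 3: (-3)·(-217.3) = +651.9 kJ/mol
equation 2 reversed: +110.5 kJ/mol
equation 3 as written: -277.4 kJ/mol
equation 4 × 2: (2)·(-283.0) = -566.0 kJ/mol
Since enthalpy is a state function, delta H = (+651.9) + (+110.5) + (-277.4) + (-566.0) = -81.0 kJ/mol

delta H = -81.0 kJ/mol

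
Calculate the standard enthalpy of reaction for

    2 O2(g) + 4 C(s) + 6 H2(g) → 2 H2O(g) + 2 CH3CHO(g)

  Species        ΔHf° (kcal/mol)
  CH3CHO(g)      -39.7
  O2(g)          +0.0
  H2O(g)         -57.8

Products: 2·(-57.8) + 2·(-39.7) = -195.0
Reactants: 2·(+0.0) + 4·(+0.0) + 6·(+0.0) = +0.0
ΔH° = (-195.0) − (+0.0) = -195.0 kcal/mol

ΔH° = -195.0 kcal/mol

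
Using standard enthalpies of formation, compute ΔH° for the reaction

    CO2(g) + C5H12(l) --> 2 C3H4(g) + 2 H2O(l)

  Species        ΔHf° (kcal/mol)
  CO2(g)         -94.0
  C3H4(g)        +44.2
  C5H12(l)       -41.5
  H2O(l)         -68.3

ΔH°rxn = Σ nΔHf°(products) − Σ nΔHf°(reactants).
Products: 2·(+44.2) + 2·(-68.3) = -48.2
Reactants: 1·(-94.0) + 1·(-41.5) = -135.5
ΔH° = (-48.2) − (-135.5) = 87.3 kcal/mol

ΔH° = 87.3 kcal/mol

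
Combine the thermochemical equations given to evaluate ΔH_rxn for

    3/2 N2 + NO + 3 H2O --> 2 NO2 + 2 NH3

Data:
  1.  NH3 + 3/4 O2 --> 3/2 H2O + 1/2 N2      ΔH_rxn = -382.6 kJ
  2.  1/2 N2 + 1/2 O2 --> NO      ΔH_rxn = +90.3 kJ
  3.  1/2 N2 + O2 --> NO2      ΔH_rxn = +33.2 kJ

eq. 1 reversed and × 2 (NH3 must end up as a product; ×2 to match 2 NH3 in the target): (-2)·(-382.6) = +765.2 kJ
eq. 2 reversed (NO must end up as a reactant): -90.3 kJ
eq. 3 × 2 (scale by 2 for the 2 NO2): (2)·(+33.2) = +66.4 kJ
Summing the manipulated equations, ΔH_rxn = (-2)·(-382.6) + (-1)·(+90.3) + (2)·(+33.2) = 741.3 kJ

ΔH_rxn = 741.3 kJ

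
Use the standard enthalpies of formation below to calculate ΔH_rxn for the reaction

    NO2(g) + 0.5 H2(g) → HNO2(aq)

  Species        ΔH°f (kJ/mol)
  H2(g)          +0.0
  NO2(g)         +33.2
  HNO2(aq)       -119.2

Products: 1·(-119.2) = -119.2
Reactants: 1·(+33.2) + 1/2·(+0.0) = +33.2
ΔH_rxn = (-119.2) − (+33.2) = -152.4 kJ/mol

ΔH_rxn = -152.4 kJ/mol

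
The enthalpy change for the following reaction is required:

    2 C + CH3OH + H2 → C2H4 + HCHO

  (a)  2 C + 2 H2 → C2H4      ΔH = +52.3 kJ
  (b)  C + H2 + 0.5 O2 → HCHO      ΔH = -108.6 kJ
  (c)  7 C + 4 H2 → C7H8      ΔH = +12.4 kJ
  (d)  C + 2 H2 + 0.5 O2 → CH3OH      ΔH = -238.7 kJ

ΔH = 182.4 kJ

(a) as written (C2H4 already on the product side): +52.3 kJ
(b) as written (HCHO already on the product side): -108.6 kJ
(c): not needed (C7H8 appears nowhere else).
(d) reversed (reverse to put CH3OH on the reactant side): +238.7 kJ
ΔH = (+52.3) + (-108.6) + (+238.7) = 182.4 kJ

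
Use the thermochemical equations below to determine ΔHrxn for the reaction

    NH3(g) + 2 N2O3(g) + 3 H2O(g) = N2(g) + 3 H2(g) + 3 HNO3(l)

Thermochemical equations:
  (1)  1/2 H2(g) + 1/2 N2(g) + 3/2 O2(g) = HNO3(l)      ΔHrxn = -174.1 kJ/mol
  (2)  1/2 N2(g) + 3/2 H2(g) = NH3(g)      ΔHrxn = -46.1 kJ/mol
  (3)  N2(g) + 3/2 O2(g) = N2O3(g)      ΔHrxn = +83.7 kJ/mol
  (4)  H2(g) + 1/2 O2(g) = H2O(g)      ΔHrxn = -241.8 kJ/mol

ΔHrxn = 81.8 kJ/mol

(1) × 3: (3)·(-174.1) = -522.3 kJ/mol
(2) reversed: +46.1 kJ/mol
(3) reversed and × 2: (-2)·(+83.7) = -167.4 kJ/mol
(4) reversed and × 3: (-3)·(-241.8) = +725.4 kJ/mol
ΔHrxn = (-522.3) + (+46.1) + (-167.4) + (+725.4) = 81.8 kJ/mol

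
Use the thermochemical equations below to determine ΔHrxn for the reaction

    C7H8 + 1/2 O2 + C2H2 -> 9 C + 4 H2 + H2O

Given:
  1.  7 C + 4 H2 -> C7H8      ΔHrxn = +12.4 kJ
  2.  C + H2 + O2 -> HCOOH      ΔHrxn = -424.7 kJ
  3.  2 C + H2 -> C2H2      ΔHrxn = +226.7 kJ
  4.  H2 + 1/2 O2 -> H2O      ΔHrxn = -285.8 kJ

ΔHrxn = -524.9 kJ

eq. 1 reversed: -12.4 kJ
eq. 2: not needed.
eq. 3 reversed: -226.7 kJ
eq. 4 as written: -285.8 kJ
By Hess's law, ΔHrxn = (-12.4) + (-226.7) + (-285.8) = -524.9 kJ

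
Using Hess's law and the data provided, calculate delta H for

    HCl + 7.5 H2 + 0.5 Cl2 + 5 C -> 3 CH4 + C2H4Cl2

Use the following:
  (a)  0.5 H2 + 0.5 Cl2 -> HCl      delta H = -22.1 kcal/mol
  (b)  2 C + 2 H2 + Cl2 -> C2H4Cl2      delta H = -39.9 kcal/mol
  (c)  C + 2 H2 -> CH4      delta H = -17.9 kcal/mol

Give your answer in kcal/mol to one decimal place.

delta H = -71.5 kcal/mol

(a) reversed (reverse to put HCl on the reactant side): +22.1 kcal/mol
(b) as written (C2H4Cl2 already on the product side): -39.9 kcal/mol
(c) × 3 (scale by 3 for the 3 CH4): (3)·(-17.9) = -53.7 kcal/mol
Combining the equations, delta H = (+22.1) + (-39.9) + (-53.7) = -71.5 kcal/mol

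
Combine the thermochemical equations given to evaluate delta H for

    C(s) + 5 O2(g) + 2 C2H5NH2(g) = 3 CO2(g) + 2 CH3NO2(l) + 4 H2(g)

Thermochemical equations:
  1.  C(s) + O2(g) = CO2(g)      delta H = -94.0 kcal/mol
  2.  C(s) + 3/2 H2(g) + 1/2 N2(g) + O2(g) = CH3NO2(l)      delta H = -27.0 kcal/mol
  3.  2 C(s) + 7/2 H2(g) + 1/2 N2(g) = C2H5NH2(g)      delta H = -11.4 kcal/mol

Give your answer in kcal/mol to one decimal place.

eq. 1 × 3: (3)·(-94.0) = -282.0 kcal/mol
eq. 2 × 2: (2)·(-27.0) = -54.0 kcal/mol
eq. 3 reversed and × 2: (-2)·(-11.4) = +22.8 kcal/mol
Combining the equations, delta H = (3)·(-94.0) + (2)·(-27.0) + (-2)·(-11.4) = -313.2 kcal/mol

delta H = -313.2 kcal/mol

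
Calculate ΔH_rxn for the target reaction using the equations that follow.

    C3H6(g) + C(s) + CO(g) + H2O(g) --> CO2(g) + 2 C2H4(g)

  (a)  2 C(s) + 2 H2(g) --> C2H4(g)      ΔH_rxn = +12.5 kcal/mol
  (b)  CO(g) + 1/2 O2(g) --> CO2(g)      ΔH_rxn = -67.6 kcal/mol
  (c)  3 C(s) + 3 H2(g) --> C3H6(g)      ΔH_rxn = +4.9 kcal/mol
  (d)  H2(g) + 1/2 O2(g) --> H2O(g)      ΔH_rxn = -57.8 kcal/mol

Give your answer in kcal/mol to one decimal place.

ΔH_rxn = 10.3 kcal/mol

(a) × 2: (2)·(+12.5) = +25.0 kcal/mol
(b) as written: -67.6 kcal/mol
(c) reversed: -4.9 kcal/mol
(d) reversed: +57.8 kcal/mol
Combining the equations, ΔH_rxn = (+25.0) + (-67.6) + (-4.9) + (+57.8) = 10.3 kcal/mol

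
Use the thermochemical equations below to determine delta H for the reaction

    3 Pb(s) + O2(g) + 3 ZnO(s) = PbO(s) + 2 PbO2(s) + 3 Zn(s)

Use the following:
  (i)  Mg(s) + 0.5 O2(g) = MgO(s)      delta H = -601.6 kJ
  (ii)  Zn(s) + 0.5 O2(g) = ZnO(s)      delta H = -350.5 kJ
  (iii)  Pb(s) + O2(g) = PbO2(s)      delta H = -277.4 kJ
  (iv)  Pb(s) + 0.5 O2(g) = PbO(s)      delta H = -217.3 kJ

(i): not needed (MgO(s) appears nowhere else).
(ii) reversed and × 3 (ZnO(s) must end up as a reactant; ×3 to match 3 ZnO(s) in the target): (-3)·(-350.5) = +1051.5 kJ
(iii) × 2 (×2 to match 2 PbO2(s) in the target): (2)·(-277.4) = -554.8 kJ
(iv) as written (PbO(s) already on the product side): -217.3 kJ
Since enthalpy is a state function, delta H = (-3)·(-350.5) + (2)·(-277.4) + (1)·(-217.3) = 279.4 kJ

delta H = 279.4 kJ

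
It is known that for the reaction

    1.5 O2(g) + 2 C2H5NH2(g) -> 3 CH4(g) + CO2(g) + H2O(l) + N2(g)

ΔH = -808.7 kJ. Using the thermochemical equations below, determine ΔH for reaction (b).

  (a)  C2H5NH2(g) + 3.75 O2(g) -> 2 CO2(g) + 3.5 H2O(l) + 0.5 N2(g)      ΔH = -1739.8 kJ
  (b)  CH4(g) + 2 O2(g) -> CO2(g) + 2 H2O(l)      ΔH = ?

ΔH = -890.3 kJ

(a) × 2: (2)·(-1739.8) = -3479.6 kJ
(b) reversed and × 3: contributes −3·x
-808.7 = (-3479.6) − 3·x
x = (-808.7 − (-3479.6)) / (-3) = -890.3 kJ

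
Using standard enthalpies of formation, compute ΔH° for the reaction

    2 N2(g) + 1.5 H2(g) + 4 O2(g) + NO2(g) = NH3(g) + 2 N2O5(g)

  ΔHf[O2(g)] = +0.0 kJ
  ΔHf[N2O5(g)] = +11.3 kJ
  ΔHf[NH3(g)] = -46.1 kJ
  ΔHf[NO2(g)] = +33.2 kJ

Products: 1·(-46.1) + 2·(+11.3) = -23.5
Reactants: 2·(+0.0) + 3/2·(+0.0) + 4·(+0.0) + 1·(+33.2) = +33.2
ΔH° = (-23.5) − (+33.2) = -56.7 kJ

ΔH° = -56.7 kJ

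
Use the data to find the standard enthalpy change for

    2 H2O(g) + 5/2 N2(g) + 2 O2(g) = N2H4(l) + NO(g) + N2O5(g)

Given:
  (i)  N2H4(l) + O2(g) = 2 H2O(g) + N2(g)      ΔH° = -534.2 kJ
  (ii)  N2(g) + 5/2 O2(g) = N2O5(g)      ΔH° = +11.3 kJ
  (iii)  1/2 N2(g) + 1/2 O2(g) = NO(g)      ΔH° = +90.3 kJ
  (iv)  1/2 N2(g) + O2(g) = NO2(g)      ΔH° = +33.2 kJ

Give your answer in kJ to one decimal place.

ΔH° = 635.8 kJ

(i) reversed: +534.2 kJ
(ii) as written: +11.3 kJ
(iii) as written: +90.3 kJ
(iv): not needed.
Since enthalpy is a state function, ΔH° = (+534.2) + (+11.3) + (+90.3) = 635.8 kJ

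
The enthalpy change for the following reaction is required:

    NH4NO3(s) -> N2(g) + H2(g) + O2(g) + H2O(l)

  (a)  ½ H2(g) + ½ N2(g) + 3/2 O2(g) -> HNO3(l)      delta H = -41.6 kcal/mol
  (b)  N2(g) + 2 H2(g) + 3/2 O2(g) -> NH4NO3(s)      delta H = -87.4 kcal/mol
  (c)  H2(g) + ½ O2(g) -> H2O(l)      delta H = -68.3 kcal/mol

(a): not needed (HNO3(l) appears nowhere else).
(b) reversed (reverse to put NH4NO3(s) on the reactant side): +87.4 kcal/mol
(c) as written (H2O(l) already on the product side): -68.3 kcal/mol
Since enthalpy is a state function, delta H = (-1)·(-87.4) + (1)·(-68.3) = 19.1 kcal/mol

delta H = 19.1 kcal/mol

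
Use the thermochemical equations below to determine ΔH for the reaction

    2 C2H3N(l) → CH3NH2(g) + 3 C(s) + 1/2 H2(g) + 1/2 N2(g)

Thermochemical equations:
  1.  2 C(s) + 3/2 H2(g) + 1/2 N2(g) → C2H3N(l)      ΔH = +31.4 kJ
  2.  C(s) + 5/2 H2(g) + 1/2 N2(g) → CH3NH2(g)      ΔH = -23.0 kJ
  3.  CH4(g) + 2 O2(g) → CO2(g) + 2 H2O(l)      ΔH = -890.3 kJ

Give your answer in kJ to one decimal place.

ΔH = -85.8 kJ

eq. 1 reversed and × 2 (C2H3N(l) must end up as a reactant; scale by 2 for the 2 C2H3N(l)): (-2)·(+31.4) = -62.8 kJ
eq. 2 as written (CH3NH2(g) already on the product side): -23.0 kJ
eq. 3: not needed (CO2(g) appears nowhere else).
By Hess's law, ΔH = (-2)·(+31.4) + (1)·(-23.0) = -85.8 kJ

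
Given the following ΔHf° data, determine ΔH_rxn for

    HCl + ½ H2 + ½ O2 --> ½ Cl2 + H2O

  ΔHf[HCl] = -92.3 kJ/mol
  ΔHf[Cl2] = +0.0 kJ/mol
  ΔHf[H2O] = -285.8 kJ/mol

ΔH_rxn = -193.5 kJ/mol

ΔH°rxn = Σ nΔHf°(products) − Σ nΔHf°(reactants).
Products: 1/2·(+0.0) + 1·(-285.8) = -285.8
Reactants: 1·(-92.3) + 1/2·(+0.0) + 1/2·(+0.0) = -92.3
ΔH_rxn = (-285.8) − (-92.3) = -193.5 kJ/mol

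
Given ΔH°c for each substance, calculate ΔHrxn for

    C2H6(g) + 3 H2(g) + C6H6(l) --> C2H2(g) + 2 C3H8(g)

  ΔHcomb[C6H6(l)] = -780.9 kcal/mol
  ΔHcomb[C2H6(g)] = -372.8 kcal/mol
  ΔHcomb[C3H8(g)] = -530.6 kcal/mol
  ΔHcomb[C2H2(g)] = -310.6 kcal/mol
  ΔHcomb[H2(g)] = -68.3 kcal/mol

With combustion enthalpies, reactants minus products:
= [1·(-372.8) + 3·(-68.3) + 1·(-780.9)] − [1·(-310.6) + 2·(-530.6)]
= 13.2 kcal/mol

ΔHrxn = 13.2 kcal/mol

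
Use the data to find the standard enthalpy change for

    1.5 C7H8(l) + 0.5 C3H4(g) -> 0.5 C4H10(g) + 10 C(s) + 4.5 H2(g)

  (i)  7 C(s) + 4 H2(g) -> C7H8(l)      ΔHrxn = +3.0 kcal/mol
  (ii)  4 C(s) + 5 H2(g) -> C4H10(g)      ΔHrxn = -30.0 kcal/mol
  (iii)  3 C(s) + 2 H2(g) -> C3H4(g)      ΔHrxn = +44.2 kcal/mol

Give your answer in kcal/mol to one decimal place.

ΔHrxn = -41.6 kcal/mol

(i) reversed and × 3/2 (C7H8(l) must end up as a reactant; scale by 3/2 for the 3/2 C7H8(l)): (-3/2)·(+3.0) = -4.5 kcal/mol
(ii) × 1/2 (scale by 1/2 for the 1/2 C4H10(g)): (1/2)·(-30.0) = -15.0 kcal/mol
(iii) reversed and × 1/2 (C3H4(g) must end up as a reactant; ×1/2 to match 1/2 C3H4(g) in the target): (-1/2)·(+44.2) = -22.1 kcal/mol
Summing the manipulated equations, ΔHrxn = (-4.5) + (-15.0) + (-22.1) = -41.6 kcal/mol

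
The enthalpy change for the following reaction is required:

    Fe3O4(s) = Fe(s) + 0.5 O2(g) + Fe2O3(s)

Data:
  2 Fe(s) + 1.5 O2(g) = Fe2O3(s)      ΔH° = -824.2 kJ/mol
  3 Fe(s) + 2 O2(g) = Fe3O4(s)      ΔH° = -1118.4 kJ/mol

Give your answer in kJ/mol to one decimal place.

ΔH° = 294.2 kJ/mol

equation 1 as written: -824.2 kJ/mol
equation 2 reversed: +1118.4 kJ/mol
ΔH° = (1)·(-824.2) + (-1)·(-1118.4) = 294.2 kJ/mol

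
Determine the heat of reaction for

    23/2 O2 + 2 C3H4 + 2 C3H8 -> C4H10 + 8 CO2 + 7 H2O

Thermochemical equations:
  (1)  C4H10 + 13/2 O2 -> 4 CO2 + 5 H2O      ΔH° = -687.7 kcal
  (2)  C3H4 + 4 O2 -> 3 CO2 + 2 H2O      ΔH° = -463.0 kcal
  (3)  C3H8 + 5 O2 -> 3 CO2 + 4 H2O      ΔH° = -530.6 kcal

(1) reversed: +687.7 kcal
(2) × 2: (2)·(-463.0) = -926.0 kcal
(3) × 2: (2)·(-530.6) = -1061.2 kcal
ΔH° = (-1)·(-687.7) + (2)·(-463.0) + (2)·(-530.6) = -1299.5 kcal

ΔH° = -1299.5 kcal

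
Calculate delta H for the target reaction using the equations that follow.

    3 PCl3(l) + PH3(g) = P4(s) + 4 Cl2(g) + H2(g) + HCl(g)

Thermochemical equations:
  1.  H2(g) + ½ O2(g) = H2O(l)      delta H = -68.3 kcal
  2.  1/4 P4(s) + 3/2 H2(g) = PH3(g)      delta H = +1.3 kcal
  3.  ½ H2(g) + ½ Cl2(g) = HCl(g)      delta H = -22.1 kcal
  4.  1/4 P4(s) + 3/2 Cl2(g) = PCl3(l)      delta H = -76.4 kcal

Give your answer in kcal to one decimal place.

eq. 1: not needed.
eq. 2 reversed: -1.3 kcal
eq. 3 as written: -22.1 kcal
eq. 4 reversed and × 3: (-3)·(-76.4) = +229.2 kcal
delta H = (-1)·(+1.3) + (1)·(-22.1) + (-3)·(-76.4) = 205.8 kcal

delta H = 205.8 kcal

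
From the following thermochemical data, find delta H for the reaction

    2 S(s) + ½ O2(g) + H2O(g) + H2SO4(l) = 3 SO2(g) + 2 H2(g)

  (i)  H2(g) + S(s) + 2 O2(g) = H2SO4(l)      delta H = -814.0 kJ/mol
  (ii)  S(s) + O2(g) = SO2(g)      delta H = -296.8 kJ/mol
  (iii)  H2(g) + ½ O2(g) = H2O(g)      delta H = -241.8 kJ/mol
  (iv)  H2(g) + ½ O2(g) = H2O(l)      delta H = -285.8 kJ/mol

delta H = 165.4 kJ/mol

(i) reversed: +814.0 kJ/mol
(ii) × 3: (3)·(-296.8) = -890.4 kJ/mol
(iii) reversed: +241.8 kJ/mol
(iv): not needed.
Combining the equations, delta H = (-1)·(-814.0) + (3)·(-296.8) + (-1)·(-241.8) = 165.4 kJ/mol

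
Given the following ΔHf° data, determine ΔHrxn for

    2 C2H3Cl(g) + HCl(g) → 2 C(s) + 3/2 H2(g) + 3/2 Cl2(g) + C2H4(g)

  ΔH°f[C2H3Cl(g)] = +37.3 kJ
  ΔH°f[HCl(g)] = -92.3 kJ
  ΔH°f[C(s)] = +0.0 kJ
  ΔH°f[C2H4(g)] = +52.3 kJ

ΔHrxn = 70.0 kJ

ΔH°rxn = Σ nΔHf°(products) − Σ nΔHf°(reactants).
Products: 2·(+0.0) + 3/2·(+0.0) + 3/2·(+0.0) + 1·(+52.3) = +52.3
Reactants: 2·(+37.3) + 1·(-92.3) = -17.7
ΔHrxn = (+52.3) − (-17.7) = 70.0 kJ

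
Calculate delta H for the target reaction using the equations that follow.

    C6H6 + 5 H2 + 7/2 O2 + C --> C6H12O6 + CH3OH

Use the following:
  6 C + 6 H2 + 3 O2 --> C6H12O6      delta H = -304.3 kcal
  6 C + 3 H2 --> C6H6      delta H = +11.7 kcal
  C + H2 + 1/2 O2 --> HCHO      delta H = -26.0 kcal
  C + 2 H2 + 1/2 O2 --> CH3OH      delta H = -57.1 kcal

equation 1 as written: -304.3 kcal
equation 2 reversed: -11.7 kcal
equation 3: not needed.
equation 4 as written: -57.1 kcal
delta H = (1)·(-304.3) + (-1)·(+11.7) + (1)·(-57.1) = -373.1 kcal

delta H = -373.1 kcal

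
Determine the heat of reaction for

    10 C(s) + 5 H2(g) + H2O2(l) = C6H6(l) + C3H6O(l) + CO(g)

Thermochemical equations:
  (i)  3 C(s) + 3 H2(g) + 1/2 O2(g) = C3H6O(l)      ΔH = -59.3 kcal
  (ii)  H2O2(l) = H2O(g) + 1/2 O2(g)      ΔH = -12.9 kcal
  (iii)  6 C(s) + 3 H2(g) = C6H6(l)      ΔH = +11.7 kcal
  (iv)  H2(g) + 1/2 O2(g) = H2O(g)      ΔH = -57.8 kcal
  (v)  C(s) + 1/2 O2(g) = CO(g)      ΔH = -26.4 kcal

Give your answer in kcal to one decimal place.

ΔH = -29.1 kcal

(i) as written: -59.3 kcal
(ii) as written: -12.9 kcal
(iii) as written: +11.7 kcal
(iv) reversed: +57.8 kcal
(v) as written: -26.4 kcal
By Hess's law, ΔH = (1)·(-59.3) + (1)·(-12.9) + (1)·(+11.7) + (-1)·(-57.8) + (1)·(-26.4) = -29.1 kcal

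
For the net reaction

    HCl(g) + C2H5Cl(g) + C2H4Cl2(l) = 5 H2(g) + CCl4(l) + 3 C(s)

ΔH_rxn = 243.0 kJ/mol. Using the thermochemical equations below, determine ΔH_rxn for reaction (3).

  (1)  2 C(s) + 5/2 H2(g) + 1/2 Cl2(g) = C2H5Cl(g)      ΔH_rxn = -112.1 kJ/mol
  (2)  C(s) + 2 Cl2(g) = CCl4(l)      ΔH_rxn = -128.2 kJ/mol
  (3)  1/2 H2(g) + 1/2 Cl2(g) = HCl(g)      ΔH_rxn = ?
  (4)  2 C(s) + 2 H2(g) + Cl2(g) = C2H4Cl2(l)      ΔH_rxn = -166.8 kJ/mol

ΔH_rxn = -92.3 kJ/mol

(1) reversed: +112.1 kJ/mol
(2) as written: -128.2 kJ/mol
(3) reversed: contributes −x
(4) reversed: +166.8 kJ/mol
+243.0 = (+112.1) + (-128.2) + (+166.8) − x
x = (+243.0 − (+150.7)) / (-1) = -92.3 kJ/mol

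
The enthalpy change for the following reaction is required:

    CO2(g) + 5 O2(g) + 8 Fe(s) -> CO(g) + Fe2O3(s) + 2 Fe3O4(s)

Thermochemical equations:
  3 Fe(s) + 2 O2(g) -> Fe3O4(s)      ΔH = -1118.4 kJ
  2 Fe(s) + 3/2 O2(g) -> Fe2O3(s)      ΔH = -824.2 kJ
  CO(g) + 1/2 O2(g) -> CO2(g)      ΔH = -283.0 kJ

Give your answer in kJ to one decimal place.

equation 1 × 2: (2)·(-1118.4) = -2236.8 kJ
equation 2 as written: -824.2 kJ
equation 3 reversed: +283.0 kJ
ΔH = (-2236.8) + (-824.2) + (+283.0) = -2778.0 kJ

ΔH = -2778.0 kJ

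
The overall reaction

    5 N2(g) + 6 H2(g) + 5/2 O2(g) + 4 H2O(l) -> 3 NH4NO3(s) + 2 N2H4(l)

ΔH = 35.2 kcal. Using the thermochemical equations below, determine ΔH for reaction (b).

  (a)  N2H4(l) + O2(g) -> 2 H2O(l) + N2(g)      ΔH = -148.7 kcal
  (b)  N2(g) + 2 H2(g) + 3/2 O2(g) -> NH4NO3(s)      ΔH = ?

ΔH = -87.4 kcal

(a) reversed and × 2: (-2)·(-148.7) = +297.4 kcal
(b) × 3: contributes 3·x
+35.2 = (+297.4) + 3·x
x = (+35.2 − (+297.4)) / (3) = -87.4 kcal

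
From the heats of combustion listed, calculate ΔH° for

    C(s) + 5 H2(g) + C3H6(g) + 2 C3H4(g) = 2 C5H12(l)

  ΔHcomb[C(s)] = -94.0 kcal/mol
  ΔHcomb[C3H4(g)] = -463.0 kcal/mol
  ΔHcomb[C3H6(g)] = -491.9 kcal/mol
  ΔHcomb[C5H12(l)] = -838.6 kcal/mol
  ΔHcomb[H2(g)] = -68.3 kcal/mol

Using ΔH = Σ nΔHc°(reactants) − Σ nΔHc°(products):
= [1·(-94.0) + 5·(-68.3) + 1·(-491.9) + 2·(-463.0)] − [2·(-838.6)]
= -176.2 kcal/mol

ΔH° = -176.2 kcal/mol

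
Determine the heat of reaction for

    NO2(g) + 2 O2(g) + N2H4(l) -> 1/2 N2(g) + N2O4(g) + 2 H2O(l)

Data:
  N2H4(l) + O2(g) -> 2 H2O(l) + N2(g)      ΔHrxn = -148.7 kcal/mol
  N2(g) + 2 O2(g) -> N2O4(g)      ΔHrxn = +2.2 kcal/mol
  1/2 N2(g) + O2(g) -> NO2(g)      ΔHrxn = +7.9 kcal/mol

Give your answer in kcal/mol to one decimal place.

equation 1 as written: -148.7 kcal/mol
equation 2 as written: +2.2 kcal/mol
equation 3 reversed: -7.9 kcal/mol
ΔHrxn = (1)·(-148.7) + (1)·(+2.2) + (-1)·(+7.9) = -154.4 kcal/mol

ΔHrxn = -154.4 kcal/mol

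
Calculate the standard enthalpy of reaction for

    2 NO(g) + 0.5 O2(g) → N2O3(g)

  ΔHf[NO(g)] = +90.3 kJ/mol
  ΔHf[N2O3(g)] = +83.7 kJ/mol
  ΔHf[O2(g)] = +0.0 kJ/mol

ΔH°rxn = -96.9 kJ/mol

Products: 1·(+83.7) = +83.7
Reactants: 2·(+90.3) + 1/2·(+0.0) = +180.6
ΔH°rxn = (+83.7) − (+180.6) = -96.9 kJ/mol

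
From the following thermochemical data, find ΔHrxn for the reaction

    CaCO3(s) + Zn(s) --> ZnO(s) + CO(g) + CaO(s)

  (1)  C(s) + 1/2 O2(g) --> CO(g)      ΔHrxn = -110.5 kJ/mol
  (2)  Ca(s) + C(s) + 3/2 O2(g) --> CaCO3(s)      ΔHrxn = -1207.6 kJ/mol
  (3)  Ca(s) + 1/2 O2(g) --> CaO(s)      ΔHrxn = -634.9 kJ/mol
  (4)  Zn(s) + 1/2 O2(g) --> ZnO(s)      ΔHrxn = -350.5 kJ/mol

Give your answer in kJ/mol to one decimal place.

ΔHrxn = 111.7 kJ/mol

(1) as written: -110.5 kJ/mol
(2) reversed: +1207.6 kJ/mol
(3) as written: -634.9 kJ/mol
(4) as written: -350.5 kJ/mol
Summing the manipulated equations, ΔHrxn = (1)·(-110.5) + (-1)·(-1207.6) + (1)·(-634.9) + (1)·(-350.5) = 111.7 kJ/mol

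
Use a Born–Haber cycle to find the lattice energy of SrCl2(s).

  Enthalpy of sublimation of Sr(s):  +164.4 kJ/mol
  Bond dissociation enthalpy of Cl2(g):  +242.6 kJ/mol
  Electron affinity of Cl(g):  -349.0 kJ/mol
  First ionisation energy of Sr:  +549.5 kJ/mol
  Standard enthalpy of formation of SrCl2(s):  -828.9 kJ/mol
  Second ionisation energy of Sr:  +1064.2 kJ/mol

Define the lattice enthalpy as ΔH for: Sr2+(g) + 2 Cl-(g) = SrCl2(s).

ΔHf° = 1·ΔHsub + 1·(ΣIE) + 1·D(Cl2) + 2·EA + U
-828.9 = 1·(+164.4) + 1·(+1613.7) + 1·(+242.6) + 2·(-349.0) + U
U = -828.9 − (+1322.7) = -2151.6 kJ/mol

U = -2151.6 kJ/mol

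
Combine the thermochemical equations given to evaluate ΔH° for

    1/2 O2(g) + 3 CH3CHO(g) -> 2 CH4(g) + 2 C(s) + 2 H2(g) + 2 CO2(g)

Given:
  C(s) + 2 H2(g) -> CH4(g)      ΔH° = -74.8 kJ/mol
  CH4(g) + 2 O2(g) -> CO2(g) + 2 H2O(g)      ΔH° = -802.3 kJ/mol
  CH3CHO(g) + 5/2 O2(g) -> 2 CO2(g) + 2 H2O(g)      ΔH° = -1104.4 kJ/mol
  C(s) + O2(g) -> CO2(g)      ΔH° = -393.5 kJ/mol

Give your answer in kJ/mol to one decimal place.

equation 1 reversed: +74.8 kJ/mol
equation 2 reversed and × 3: (-3)·(-802.3) = +2406.9 kJ/mol
equation 3 × 3: (3)·(-1104.4) = -3313.2 kJ/mol
equation 4 reversed: +393.5 kJ/mol
ΔH° = (+74.8) + (+2406.9) + (-3313.2) + (+393.5) = -438.0 kJ/mol

ΔH° = -438.0 kJ/mol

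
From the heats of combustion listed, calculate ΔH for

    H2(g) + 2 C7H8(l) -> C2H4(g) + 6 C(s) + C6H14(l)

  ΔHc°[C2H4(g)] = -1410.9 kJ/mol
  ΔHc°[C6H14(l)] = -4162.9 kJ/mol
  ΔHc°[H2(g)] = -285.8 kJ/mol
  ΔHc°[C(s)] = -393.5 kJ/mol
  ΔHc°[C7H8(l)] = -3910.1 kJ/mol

ΔH = -171.2 kJ/mol

Using ΔH = Σ nΔHc°(reactants) − Σ nΔHc°(products):
= [1·(-285.8) + 2·(-3910.1)] − [1·(-1410.9) + 6·(-393.5) + 1·(-4162.9)]
= -171.2 kJ/mol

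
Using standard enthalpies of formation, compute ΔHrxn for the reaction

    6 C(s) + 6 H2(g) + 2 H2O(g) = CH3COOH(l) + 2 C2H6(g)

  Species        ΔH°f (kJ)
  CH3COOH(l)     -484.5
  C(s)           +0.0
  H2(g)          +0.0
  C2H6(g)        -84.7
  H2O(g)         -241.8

Products: 1·(-484.5) + 2·(-84.7) = -653.9
Reactants: 6·(+0.0) + 6·(+0.0) + 2·(-241.8) = -483.6
ΔHrxn = (-653.9) − (-483.6) = -170.3 kJ

ΔHrxn = -170.3 kJ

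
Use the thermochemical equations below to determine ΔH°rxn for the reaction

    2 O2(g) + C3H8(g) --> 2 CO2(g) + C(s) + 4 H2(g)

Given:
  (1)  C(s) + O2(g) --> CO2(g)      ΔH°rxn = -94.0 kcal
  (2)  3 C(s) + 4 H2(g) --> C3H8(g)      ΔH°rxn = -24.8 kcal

ΔH°rxn = -163.2 kcal

(1) × 2 (×2 to match 2 CO2(g) in the target): (2)·(-94.0) = -188.0 kcal
(2) reversed (reverse to put C3H8(g) on the reactant side): +24.8 kcal
By Hess's law, ΔH°rxn = (2)·(-94.0) + (-1)·(-24.8) = -163.2 kcal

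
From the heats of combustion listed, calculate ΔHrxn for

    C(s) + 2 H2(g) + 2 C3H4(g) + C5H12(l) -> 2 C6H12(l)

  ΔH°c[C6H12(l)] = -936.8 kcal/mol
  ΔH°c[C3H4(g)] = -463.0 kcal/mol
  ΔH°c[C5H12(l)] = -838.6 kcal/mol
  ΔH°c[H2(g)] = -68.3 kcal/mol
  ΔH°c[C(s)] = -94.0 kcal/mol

With combustion enthalpies, reactants minus products:
= [1·(-94.0) + 2·(-68.3) + 2·(-463.0) + 1·(-838.6)] − [2·(-936.8)]
= -121.6 kcal/mol

ΔHrxn = -121.6 kcal/mol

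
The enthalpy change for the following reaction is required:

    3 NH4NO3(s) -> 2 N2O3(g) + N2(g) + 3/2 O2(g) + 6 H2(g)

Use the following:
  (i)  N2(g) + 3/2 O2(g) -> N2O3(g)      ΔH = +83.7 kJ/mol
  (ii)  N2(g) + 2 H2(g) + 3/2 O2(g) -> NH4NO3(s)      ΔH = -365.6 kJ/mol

(i) × 2 (×2 to match 2 N2O3(g) in the target): (2)·(+83.7) = +167.4 kJ/mol
(ii) reversed and × 3 (reverse to put NH4NO3(s) on the reactant side; scale by 3 for the 3 NH4NO3(s)): (-3)·(-365.6) = +1096.8 kJ/mol
Since enthalpy is a state function, ΔH = (2)·(+83.7) + (-3)·(-365.6) = 1264.2 kJ/mol

ΔH = 1264.2 kJ/mol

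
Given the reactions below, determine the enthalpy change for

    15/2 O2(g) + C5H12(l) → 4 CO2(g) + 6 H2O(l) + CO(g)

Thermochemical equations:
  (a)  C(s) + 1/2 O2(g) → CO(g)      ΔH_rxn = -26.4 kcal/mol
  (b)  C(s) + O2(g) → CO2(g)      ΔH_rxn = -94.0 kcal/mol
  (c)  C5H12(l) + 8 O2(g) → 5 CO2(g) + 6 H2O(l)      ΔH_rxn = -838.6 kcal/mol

ΔH_rxn = -771.0 kcal/mol

(a) as written: -26.4 kcal/mol
(b) reversed: +94.0 kcal/mol
(c) as written: -838.6 kcal/mol
ΔH_rxn = (1)·(-26.4) + (-1)·(-94.0) + (1)·(-838.6) = -771.0 kcal/mol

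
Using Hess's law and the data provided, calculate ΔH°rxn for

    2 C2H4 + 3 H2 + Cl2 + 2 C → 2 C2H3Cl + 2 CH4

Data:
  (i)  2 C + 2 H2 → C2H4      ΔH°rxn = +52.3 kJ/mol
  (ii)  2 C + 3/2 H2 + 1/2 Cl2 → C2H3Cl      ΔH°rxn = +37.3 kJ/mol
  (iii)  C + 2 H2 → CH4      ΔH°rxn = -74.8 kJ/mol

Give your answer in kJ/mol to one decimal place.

ΔH°rxn = -179.6 kJ/mol

(i) reversed and × 2 (reverse to put C2H4 on the reactant side; scale by 2 for the 2 C2H4): (-2)·(+52.3) = -104.6 kJ/mol
(ii) × 2 (scale by 2 for the 2 C2H3Cl): (2)·(+37.3) = +74.6 kJ/mol
(iii) × 2 (scale by 2 for the 2 CH4): (2)·(-74.8) = -149.6 kJ/mol
ΔH°rxn = (-104.6) + (+74.6) + (-149.6) = -179.6 kJ/mol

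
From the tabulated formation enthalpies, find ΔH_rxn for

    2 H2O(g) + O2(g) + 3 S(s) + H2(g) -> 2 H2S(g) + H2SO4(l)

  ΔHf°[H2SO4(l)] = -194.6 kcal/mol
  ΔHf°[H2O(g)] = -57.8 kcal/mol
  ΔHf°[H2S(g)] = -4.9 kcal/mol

ΔH_rxn = -88.8 kcal/mol

Products: 2·(-4.9) + 1·(-194.6) = -204.4
Reactants: 2·(-57.8) + 1·(+0.0) + 3·(+0.0) + 1·(+0.0) = -115.6
ΔH_rxn = (-204.4) − (-115.6) = -88.8 kcal/mol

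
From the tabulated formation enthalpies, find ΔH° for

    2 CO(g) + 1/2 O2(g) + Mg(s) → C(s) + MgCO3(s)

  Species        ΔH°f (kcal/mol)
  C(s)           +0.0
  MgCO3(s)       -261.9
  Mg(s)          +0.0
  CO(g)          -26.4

ΔH° = -209.1 kcal/mol

ΔH°rxn = Σ nΔHf°(products) − Σ nΔHf°(reactants).
Products: 1·(+0.0) + 1·(-261.9) = -261.9
Reactants: 2·(-26.4) + 1/2·(+0.0) + 1·(+0.0) = -52.8
ΔH° = (-261.9) − (-52.8) = -209.1 kcal/mol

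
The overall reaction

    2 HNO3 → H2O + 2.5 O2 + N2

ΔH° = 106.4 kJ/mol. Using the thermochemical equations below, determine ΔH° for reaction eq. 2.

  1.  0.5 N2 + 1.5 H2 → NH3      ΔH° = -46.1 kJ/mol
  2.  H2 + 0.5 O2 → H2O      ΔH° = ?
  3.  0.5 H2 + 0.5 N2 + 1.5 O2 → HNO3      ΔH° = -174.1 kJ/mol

eq. 1: not needed (NH3 appears nowhere else).
eq. 2 as written (H2O already on the product side): contributes x
eq. 3 reversed and × 2 (reverse to put HNO3 on the reactant side; scale by 2 for the 2 HNO3): (-2)·(-174.1) = +348.2 kJ/mol
+106.4 = (+348.2) + x
x = (+106.4 − (+348.2)) / (1) = -241.8 kJ/mol

ΔH° = -241.8 kJ/mol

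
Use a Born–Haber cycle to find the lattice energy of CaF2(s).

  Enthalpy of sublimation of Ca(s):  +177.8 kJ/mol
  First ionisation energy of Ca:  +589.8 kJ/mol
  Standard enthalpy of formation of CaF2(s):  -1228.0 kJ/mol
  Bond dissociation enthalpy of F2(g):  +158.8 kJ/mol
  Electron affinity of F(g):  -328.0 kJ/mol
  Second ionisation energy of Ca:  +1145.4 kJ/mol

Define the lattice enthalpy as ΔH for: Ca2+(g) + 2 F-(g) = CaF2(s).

ΔHf° = 1·ΔHsub + 1·(ΣIE) + 1·D(F2) + 2·EA + U
-1228.0 = 1·(+177.8) + 1·(+1735.2) + 1·(+158.8) + 2·(-328.0) + U
U = -1228.0 − (+1415.8) = -2643.8 kJ/mol

U = -2643.8 kJ/mol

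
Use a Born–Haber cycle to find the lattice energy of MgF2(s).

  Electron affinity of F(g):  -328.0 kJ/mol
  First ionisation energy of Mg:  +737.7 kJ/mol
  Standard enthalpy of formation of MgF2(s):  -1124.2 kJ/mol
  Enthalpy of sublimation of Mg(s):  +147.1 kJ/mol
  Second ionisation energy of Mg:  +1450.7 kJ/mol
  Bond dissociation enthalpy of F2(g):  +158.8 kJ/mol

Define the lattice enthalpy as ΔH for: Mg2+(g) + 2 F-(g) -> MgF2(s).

ΔHf° = 1·ΔHsub + 1·(ΣIE) + 1·D(F2) + 2·EA + U
-1124.2 = 1·(+147.1) + 1·(+2188.4) + 1·(+158.8) + 2·(-328.0) + U
U = -1124.2 − (+1838.3) = -2962.5 kJ/mol

U = -2962.5 kJ/mol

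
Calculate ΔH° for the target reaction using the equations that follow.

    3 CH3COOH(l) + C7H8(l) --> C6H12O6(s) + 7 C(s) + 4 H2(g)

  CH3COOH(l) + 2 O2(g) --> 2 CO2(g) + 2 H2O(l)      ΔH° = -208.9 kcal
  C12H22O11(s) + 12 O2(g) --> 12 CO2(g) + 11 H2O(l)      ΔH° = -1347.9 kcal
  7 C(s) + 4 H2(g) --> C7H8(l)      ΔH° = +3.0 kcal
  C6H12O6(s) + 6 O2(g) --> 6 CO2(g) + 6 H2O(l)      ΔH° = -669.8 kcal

equation 1 × 3 (×3 to match 3 CH3COOH(l) in the target): (3)·(-208.9) = -626.7 kcal
equation 2: not needed (C12H22O11(s) appears nowhere else).
equation 3 reversed (C7H8(l) must end up as a reactant): -3.0 kcal
equation 4 reversed (reverse to put C6H12O6(s) on the product side): +669.8 kcal
Summing the manipulated equations, ΔH° = (3)·(-208.9) + (-1)·(+3.0) + (-1)·(-669.8) = 40.1 kcal

ΔH° = 40.1 kcal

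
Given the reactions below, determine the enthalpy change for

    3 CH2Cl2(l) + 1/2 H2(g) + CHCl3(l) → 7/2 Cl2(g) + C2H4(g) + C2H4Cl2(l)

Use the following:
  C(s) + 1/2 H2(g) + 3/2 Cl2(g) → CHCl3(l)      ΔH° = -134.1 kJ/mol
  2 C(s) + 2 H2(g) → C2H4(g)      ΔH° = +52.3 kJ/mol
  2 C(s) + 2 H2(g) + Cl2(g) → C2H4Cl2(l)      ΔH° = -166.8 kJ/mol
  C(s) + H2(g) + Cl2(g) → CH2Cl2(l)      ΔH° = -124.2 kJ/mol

equation 1 reversed: +134.1 kJ/mol
equation 2 as written: +52.3 kJ/mol
equation 3 as written: -166.8 kJ/mol
equation 4 reversed and × 3: (-3)·(-124.2) = +372.6 kJ/mol
By Hess's law, ΔH° = (+134.1) + (+52.3) + (-166.8) + (+372.6) = 392.2 kJ/mol

ΔH° = 392.2 kJ/mol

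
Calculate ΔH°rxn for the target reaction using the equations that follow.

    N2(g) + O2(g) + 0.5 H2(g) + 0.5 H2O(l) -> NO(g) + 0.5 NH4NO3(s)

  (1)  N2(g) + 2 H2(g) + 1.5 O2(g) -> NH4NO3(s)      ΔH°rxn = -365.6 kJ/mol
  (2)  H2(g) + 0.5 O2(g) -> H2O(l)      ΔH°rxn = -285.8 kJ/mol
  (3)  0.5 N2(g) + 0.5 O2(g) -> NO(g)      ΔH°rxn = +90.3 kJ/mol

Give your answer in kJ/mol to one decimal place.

(1) × 1/2: (1/2)·(-365.6) = -182.8 kJ/mol
(2) reversed and × 1/2: (-1/2)·(-285.8) = +142.9 kJ/mol
(3) as written: +90.3 kJ/mol
Combining the equations, ΔH°rxn = (-182.8) + (+142.9) + (+90.3) = 50.4 kJ/mol

ΔH°rxn = 50.4 kJ/mol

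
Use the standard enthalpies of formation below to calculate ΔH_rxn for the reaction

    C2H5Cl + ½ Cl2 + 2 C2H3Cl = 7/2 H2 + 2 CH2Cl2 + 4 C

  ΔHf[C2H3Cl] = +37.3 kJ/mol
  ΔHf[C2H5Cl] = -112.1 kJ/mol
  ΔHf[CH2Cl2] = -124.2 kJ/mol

ΔH_rxn = -210.9 kJ/mol

Products: 7/2·(+0.0) + 2·(-124.2) + 4·(+0.0) = -248.4
Reactants: 1·(-112.1) + 1/2·(+0.0) + 2·(+37.3) = -37.5
ΔH_rxn = (-248.4) − (-37.5) = -210.9 kJ/mol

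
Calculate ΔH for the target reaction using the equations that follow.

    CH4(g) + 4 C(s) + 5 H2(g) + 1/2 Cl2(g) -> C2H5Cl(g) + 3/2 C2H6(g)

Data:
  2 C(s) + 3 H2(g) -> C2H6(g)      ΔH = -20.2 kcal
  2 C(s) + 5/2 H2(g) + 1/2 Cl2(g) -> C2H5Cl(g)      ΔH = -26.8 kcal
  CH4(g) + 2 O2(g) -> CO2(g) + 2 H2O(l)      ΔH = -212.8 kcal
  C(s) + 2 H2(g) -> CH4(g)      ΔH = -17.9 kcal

equation 1 × 3/2: (3/2)·(-20.2) = -30.3 kcal
equation 2 as written: -26.8 kcal
equation 3: not needed.
equation 4 reversed: +17.9 kcal
ΔH = (-30.3) + (-26.8) + (+17.9) = -39.2 kcal

ΔH = -39.2 kcal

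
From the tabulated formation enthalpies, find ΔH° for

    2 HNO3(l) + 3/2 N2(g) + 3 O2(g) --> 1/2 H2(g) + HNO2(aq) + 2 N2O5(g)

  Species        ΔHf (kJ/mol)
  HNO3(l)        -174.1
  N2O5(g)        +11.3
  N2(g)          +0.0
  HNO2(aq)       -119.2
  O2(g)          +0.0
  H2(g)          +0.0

ΔH° = 251.6 kJ/mol

ΔH°rxn = Σ nΔHf°(products) − Σ nΔHf°(reactants).
Products: 1/2·(+0.0) + 1·(-119.2) + 2·(+11.3) = -96.6
Reactants: 2·(-174.1) + 3/2·(+0.0) + 3·(+0.0) = -348.2
ΔH° = (-96.6) − (-348.2) = 251.6 kJ/mol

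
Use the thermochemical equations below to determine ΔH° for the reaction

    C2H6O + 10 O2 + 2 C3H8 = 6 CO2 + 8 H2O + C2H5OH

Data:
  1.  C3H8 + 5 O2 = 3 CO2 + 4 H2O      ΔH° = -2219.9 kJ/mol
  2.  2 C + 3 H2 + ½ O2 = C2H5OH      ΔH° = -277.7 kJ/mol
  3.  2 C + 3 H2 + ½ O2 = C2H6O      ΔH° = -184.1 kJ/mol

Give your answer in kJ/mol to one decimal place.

eq. 1 × 2: (2)·(-2219.9) = -4439.8 kJ/mol
eq. 2 as written: -277.7 kJ/mol
eq. 3 reversed: +184.1 kJ/mol
ΔH° = (2)·(-2219.9) + (1)·(-277.7) + (-1)·(-184.1) = -4533.4 kJ/mol

ΔH° = -4533.4 kJ/mol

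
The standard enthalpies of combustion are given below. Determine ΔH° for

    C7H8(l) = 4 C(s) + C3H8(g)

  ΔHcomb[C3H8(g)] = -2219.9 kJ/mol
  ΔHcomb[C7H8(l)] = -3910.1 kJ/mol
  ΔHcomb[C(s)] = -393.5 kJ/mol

With combustion enthalpies, reactants minus products:
= [1·(-3910.1)] − [4·(-393.5) + 1·(-2219.9)]
= -116.2 kJ/mol

ΔH° = -116.2 kJ/mol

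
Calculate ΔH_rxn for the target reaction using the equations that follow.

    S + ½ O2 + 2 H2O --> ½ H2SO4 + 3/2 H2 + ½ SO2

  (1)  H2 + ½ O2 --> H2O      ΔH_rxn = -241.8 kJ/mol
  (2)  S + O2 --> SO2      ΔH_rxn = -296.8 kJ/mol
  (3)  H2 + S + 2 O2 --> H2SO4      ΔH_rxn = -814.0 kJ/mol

ΔH_rxn = -71.8 kJ/mol

(1) reversed and × 2: (-2)·(-241.8) = +483.6 kJ/mol
(2) × 1/2: (1/2)·(-296.8) = -148.4 kJ/mol
(3) × 1/2: (1/2)·(-814.0) = -407.0 kJ/mol
ΔH_rxn = (+483.6) + (-148.4) + (-407.0) = -71.8 kJ/mol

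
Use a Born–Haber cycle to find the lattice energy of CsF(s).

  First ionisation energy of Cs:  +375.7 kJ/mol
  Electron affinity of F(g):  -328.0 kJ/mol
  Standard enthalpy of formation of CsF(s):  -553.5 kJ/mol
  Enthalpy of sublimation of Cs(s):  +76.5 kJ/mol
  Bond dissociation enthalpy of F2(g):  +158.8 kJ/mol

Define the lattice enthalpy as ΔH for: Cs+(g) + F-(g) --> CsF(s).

ΔHf° = 1·ΔHsub + 1·(ΣIE) + 1/2·D(F2) + 1·EA + U
-553.5 = 1·(+76.5) + 1·(+375.7) + 1/2·(+158.8) + 1·(-328.0) + U
U = -553.5 − (+203.6) = -757.1 kJ/mol

U = -757.1 kJ/mol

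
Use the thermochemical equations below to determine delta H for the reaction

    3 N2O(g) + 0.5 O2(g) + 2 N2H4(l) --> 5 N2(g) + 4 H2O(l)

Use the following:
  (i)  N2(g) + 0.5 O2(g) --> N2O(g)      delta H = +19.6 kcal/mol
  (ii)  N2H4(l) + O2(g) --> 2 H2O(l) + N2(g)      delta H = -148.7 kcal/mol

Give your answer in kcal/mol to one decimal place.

(i) reversed and × 3: (-3)·(+19.6) = -58.8 kcal/mol
(ii) × 2: (2)·(-148.7) = -297.4 kcal/mol
Combining the equations, delta H = (-3)·(+19.6) + (2)·(-148.7) = -356.2 kcal/mol

delta H = -356.2 kcal/mol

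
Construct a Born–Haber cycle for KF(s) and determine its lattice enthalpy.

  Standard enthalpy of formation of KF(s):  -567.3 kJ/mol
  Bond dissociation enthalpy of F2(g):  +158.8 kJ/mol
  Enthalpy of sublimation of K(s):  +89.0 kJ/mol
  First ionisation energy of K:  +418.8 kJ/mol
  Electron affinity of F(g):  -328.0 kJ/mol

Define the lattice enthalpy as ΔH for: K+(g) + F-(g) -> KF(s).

U = -826.5 kJ/mol

ΔHf° = 1·ΔHsub + 1·(ΣIE) + 1/2·D(F2) + 1·EA + U
-567.3 = 1·(+89.0) + 1·(+418.8) + 1/2·(+158.8) + 1·(-328.0) + U
U = -567.3 − (+259.2) = -826.5 kJ/mol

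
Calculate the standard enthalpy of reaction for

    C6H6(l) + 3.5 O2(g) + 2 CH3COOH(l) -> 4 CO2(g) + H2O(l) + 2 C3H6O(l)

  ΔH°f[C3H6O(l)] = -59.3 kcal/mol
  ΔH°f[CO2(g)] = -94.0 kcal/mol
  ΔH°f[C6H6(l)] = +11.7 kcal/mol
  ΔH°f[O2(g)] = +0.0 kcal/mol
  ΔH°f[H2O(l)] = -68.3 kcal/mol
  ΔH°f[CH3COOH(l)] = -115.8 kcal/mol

ΔHrxn = -343.0 kcal/mol

Products: 4·(-94.0) + 1·(-68.3) + 2·(-59.3) = -562.9
Reactants: 1·(+11.7) + 7/2·(+0.0) + 2·(-115.8) = -219.9
ΔHrxn = (-562.9) − (-219.9) = -343.0 kcal/mol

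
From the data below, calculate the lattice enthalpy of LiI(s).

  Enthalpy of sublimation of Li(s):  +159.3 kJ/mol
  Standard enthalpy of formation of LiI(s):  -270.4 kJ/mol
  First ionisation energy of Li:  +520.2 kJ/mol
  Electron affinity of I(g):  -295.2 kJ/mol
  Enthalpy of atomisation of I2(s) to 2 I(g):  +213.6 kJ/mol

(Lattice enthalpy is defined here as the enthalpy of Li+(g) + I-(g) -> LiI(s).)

U = -761.5 kJ/mol

ΔHf° = 1·ΔHsub + 1·(ΣIE) + 1/2·D(I2) + 1·EA + U
-270.4 = 1·(+159.3) + 1·(+520.2) + 1/2·(+213.6) + 1·(-295.2) + U
U = -270.4 − (+491.1) = -761.5 kJ/mol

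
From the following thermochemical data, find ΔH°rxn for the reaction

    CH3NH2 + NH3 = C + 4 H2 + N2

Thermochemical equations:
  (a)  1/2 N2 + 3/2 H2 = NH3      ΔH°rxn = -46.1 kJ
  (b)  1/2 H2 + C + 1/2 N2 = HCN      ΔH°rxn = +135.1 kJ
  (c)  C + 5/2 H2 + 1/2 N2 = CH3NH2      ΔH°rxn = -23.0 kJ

ΔH°rxn = 69.1 kJ

(a) reversed: +46.1 kJ
(b): not needed.
(c) reversed: +23.0 kJ
ΔH°rxn = (-1)·(-46.1) + (-1)·(-23.0) = 69.1 kJ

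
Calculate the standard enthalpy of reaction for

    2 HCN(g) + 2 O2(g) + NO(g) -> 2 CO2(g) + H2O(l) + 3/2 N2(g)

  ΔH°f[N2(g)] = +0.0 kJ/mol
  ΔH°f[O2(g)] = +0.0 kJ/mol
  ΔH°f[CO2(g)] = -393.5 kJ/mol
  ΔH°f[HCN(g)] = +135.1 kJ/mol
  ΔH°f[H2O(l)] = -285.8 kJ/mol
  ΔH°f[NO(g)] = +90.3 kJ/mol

Products: 2·(-393.5) + 1·(-285.8) + 3/2·(+0.0) = -1072.8
Reactants: 2·(+135.1) + 2·(+0.0) + 1·(+90.3) = +360.5
ΔH° = (-1072.8) − (+360.5) = -1433.3 kJ/mol

ΔH° = -1433.3 kJ/mol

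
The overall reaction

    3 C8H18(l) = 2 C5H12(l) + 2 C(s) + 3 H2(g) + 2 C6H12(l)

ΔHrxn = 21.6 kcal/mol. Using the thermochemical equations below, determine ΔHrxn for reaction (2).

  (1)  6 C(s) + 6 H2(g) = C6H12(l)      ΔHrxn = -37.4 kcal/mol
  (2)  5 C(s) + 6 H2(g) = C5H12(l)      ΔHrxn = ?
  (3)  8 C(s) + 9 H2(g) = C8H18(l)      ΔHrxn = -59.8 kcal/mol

ΔHrxn = -41.5 kcal/mol

(1) × 2: (2)·(-37.4) = -74.8 kcal/mol
(2) × 2: contributes 2·x
(3) reversed and × 3: (-3)·(-59.8) = +179.4 kcal/mol
+21.6 = (-74.8) + (+179.4) + 2·x
x = (+21.6 − (+104.6)) / (2) = -41.5 kcal/mol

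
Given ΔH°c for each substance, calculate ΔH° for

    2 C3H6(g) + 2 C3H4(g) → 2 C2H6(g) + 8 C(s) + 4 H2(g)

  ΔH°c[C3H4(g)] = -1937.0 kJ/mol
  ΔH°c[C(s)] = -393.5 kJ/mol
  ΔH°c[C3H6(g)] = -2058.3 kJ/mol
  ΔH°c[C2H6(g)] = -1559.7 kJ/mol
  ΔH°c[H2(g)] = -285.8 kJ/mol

ΔH° = -580.0 kJ/mol

Using ΔH = Σ nΔHc°(reactants) − Σ nΔHc°(products):
= [2·(-2058.3) + 2·(-1937.0)] − [2·(-1559.7) + 8·(-393.5) + 4·(-285.8)]
= -580.0 kJ/mol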